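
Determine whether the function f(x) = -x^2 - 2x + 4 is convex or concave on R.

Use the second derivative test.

f(x) = -x^2 - 2x + 4
f'(x) = -2x - 2
f''(x) = -2
Since f''(x) = -2 < 0 for all x, f is concave on R.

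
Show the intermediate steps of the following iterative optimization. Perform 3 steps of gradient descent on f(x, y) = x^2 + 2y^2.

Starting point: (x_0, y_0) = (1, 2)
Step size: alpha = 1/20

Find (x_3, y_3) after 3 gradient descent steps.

f(x,y) = x^2 + 2y^2
grad_x = 2x + 0y, grad_y = 4y + 0x
Step 1: grad = (2, 8), (9/10, 8/5)
Step 2: grad = (9/5, 32/5), (81/100, 32/25)
Step 3: grad = (81/50, 128/25), (729/1000, 128/125)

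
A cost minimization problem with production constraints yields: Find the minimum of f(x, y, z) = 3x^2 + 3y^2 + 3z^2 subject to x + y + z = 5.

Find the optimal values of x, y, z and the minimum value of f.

Using Lagrange multipliers on f = 3x^2 + 3y^2 + 3z^2 with constraint x + y + z = 5:
Conditions: 2*3*x = lambda, 2*3*y = lambda, 2*3*z = lambda
So x = lambda/6, y = lambda/6, z = lambda/6
Substituting into constraint: lambda * (1/2) = 5
lambda = 10
x = 5/3, y = 5/3, z = 5/3
Minimum value = 25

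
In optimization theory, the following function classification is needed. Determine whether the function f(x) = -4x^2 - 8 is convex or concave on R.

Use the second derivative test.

f(x) = -4x^2 - 8
f'(x) = -8x + 0
f''(x) = -8
Since f''(x) = -8 < 0 for all x, f is concave on R.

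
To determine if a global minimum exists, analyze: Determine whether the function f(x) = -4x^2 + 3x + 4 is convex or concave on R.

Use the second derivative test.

f(x) = -4x^2 + 3x + 4
f'(x) = -8x + 3
f''(x) = -8
Since f''(x) = -8 < 0 for all x, f is concave on R.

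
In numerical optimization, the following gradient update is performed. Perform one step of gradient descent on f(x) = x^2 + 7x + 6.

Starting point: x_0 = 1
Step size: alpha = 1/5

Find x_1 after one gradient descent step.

f(x) = x^2 + 7x + 6
f'(x) = 2x + 7
f'(1) = 2*1 + (7) = 9
x_1 = x_0 - alpha * f'(x_0) = 1 - 1/5 * 9 = -4/5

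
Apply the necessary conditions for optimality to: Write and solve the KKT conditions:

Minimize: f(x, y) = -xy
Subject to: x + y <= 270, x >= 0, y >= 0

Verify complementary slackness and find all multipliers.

Problem: min -xy s.t. x + y <= 270 (multiplier lambda), x >= 0 (mu_x), y >= 0 (mu_y)
KKT stationarity: -y + lambda - mu_x = 0, -x + lambda - mu_y = 0, with lambda, mu_x, mu_y >= 0
Complementary slackness: lambda*(x + y - 270) = 0, mu_x*x = 0, mu_y*y = 0
If lambda = 0: y = -mu_x <= 0 and x = -mu_y <= 0 force x = y = 0 with f = 0; but x = y = 135 is feasible with f = -18225 < 0, so this is not the minimum. Hence lambda > 0 and x + y = 270.
Try x > 0, y > 0 (so mu_x = mu_y = 0): y = lambda, x = lambda => x = y = lambda
x + y = 270 => 2*lambda = 270 => lambda = 135
x* = y* = 135 > 0, consistent with mu_x = mu_y = 0.
(Any feasible point with x = 0 or y = 0 has f = 0 > -18225, so the minimum is not on those boundaries.)
min(-xy) = -18225 (i.e. max xy = 18225)
Multipliers: lambda = 135, mu_x = 0, mu_y = 0
Complementary slackness: lambda*(x + y - 270) = 135*(135 + 135 - 270) = 0, mu_x*x = 0*135 = 0, mu_y*y = 0*135 = 0. Satisfied.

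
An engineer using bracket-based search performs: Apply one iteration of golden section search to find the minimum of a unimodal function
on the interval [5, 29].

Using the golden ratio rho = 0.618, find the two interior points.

Golden section search on [5, 29].
Golden ratio rho = 0.618 (approx).
Interior points:
  x_1 = 5 + (1-0.618)*24 = 14.1680
  x_2 = 5 + 0.618*24 = 19.8320
Compare f(x_1) and f(x_2) to determine which subinterval to keep.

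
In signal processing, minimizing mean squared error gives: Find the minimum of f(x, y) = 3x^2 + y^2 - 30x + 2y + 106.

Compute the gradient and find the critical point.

f(x,y) = 3x^2 + y^2 - 30x + 2y + 106
df/dx = 6x + (-30) = 0  =>  x = 5
df/dy = 2y + (2) = 0  =>  y = -1
f(5, -1) = 3*(5)^2 + 1*(-1)^2 + -30*(5) + 2*(-1) + 106 = 30
Hessian is diagonal with entries 6, 2 > 0, so this is a minimum.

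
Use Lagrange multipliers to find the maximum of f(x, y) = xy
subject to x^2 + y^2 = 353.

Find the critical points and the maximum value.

Lagrange conditions: y = 2*lambda*x and x = 2*lambda*y
If x = 0 then y = 0, violating the constraint, so x, y != 0.
Dividing: y/x = x/y => x^2 = y^2 => y = x or y = -x
Constraint: 2x^2 = 353 => x^2 = 353/2 => x = +/-sqrt(353/2)
Critical points: (sqrt(353/2), sqrt(353/2)), (-sqrt(353/2), -sqrt(353/2)), (sqrt(353/2), -sqrt(353/2)), (-sqrt(353/2), sqrt(353/2))
  y = x:  xy = x^2 = 353/2  at (sqrt(353/2), sqrt(353/2)) and (-sqrt(353/2), -sqrt(353/2))
  y = -x: xy = -x^2 = -353/2 at (sqrt(353/2), -sqrt(353/2)) and (-sqrt(353/2), sqrt(353/2))
Maximum xy = 353/2 at (sqrt(353/2), sqrt(353/2)) and (-sqrt(353/2), -sqrt(353/2))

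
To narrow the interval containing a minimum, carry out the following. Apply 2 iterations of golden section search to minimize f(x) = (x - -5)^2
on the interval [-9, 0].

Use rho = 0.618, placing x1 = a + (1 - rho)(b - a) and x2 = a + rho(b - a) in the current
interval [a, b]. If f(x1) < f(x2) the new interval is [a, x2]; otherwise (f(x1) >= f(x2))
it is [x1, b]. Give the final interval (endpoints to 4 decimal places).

Golden section search for min of f(x) = (x - -5)^2 on [-9, 0].
Each step: x1 = a + (1 - rho)(b - a), x2 = a + rho(b - a); if f(x1) < f(x2) keep [a, x2], otherwise keep [x1, b].
Step 1: [-9.0000, 0.0000], x1=-5.5620 (f=0.3158), x2=-3.4380 (f=2.4398); f(x1) < f(x2) => keep [-9.0000, -3.4380]
Step 2: [-9.0000, -3.4380], x1=-6.8753 (f=3.5168), x2=-5.5627 (f=0.3166); f(x1) > f(x2) => keep [-6.8753, -3.4380]
Final interval: [-6.8753, -3.4380]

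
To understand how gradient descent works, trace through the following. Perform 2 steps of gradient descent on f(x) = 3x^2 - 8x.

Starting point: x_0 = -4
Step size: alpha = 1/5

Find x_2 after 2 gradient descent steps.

f(x) = 3x^2 - 8x, f'(x) = 6x + (-8)
Step 1: f'(-4) = -32, x_1 = -4 - 1/5 * -32 = 12/5
Step 2: f'(12/5) = 32/5, x_2 = 12/5 - 1/5 * 32/5 = 28/25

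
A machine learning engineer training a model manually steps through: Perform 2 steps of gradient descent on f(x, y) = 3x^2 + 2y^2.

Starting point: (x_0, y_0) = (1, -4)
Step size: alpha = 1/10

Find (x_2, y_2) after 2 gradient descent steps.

f(x,y) = 3x^2 + 2y^2
grad_x = 6x + 0y, grad_y = 4y + 0x
Step 1: grad = (6, -16), (2/5, -12/5)
Step 2: grad = (12/5, -48/5), (4/25, -36/25)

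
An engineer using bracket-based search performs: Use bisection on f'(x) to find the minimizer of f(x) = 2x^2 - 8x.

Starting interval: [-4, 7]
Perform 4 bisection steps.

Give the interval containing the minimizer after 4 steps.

Finding critical point of f(x) = 2x^2 - 8x using bisection on f'(x) = 4x + -8.
f'(x) = 0 when x = 2.
Starting interval: [-4, 7]
Step 1: mid = 3/2, f'(mid) = -2, new interval = [3/2, 7]
Step 2: mid = 17/4, f'(mid) = 9, new interval = [3/2, 17/4]
Step 3: mid = 23/8, f'(mid) = 7/2, new interval = [3/2, 23/8]
Step 4: mid = 35/16, f'(mid) = 3/4, new interval = [3/2, 35/16]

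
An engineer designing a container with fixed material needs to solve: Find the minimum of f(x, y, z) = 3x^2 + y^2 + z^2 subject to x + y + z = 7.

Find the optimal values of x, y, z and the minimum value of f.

Using Lagrange multipliers on f = 3x^2 + y^2 + z^2 with constraint x + y + z = 7:
Conditions: 2*3*x = lambda, 2*1*y = lambda, 2*1*z = lambda
So x = lambda/6, y = lambda/2, z = lambda/2
Substituting into constraint: lambda * (7/6) = 7
lambda = 6
x = 1, y = 3, z = 3
Minimum value = 21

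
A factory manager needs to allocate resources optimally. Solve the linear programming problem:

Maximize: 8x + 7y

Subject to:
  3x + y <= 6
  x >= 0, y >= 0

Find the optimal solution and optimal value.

The feasible region has vertices at [(0, 0), (2, 0), (0, 6)].
Checking objective 8x + 7y at each vertex:
  (0, 0): 8*0 + 7*0 = 0
  (2, 0): 8*2 + 7*0 = 16
  (0, 6): 8*0 + 7*6 = 42
Maximum is 42 at (0, 6).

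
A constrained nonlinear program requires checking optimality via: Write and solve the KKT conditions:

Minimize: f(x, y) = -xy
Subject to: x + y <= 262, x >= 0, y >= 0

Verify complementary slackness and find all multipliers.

Problem: min -xy s.t. x + y <= 262 (multiplier lambda), x >= 0 (mu_x), y >= 0 (mu_y)
KKT stationarity: -y + lambda - mu_x = 0, -x + lambda - mu_y = 0, with lambda, mu_x, mu_y >= 0
Complementary slackness: lambda*(x + y - 262) = 0, mu_x*x = 0, mu_y*y = 0
If lambda = 0: y = -mu_x <= 0 and x = -mu_y <= 0 force x = y = 0 with f = 0; but x = y = 131 is feasible with f = -17161 < 0, so this is not the minimum. Hence lambda > 0 and x + y = 262.
Try x > 0, y > 0 (so mu_x = mu_y = 0): y = lambda, x = lambda => x = y = lambda
x + y = 262 => 2*lambda = 262 => lambda = 131
x* = y* = 131 > 0, consistent with mu_x = mu_y = 0.
(Any feasible point with x = 0 or y = 0 has f = 0 > -17161, so the minimum is not on those boundaries.)
min(-xy) = -17161 (i.e. max xy = 17161)
Multipliers: lambda = 131, mu_x = 0, mu_y = 0
Complementary slackness: lambda*(x + y - 262) = 131*(131 + 131 - 262) = 0, mu_x*x = 0*131 = 0, mu_y*y = 0*131 = 0. Satisfied.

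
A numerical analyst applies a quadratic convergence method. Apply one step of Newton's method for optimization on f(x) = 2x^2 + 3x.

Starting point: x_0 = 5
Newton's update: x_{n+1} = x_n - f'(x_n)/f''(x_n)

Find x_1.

f(x) = 2x^2 + 3x
f'(x) = 4x + (3), f''(x) = 4
Newton step: x_1 = x_0 - f'(x_0)/f''(x_0)
f'(5) = 23
x_1 = 5 - 23/4 = -3/4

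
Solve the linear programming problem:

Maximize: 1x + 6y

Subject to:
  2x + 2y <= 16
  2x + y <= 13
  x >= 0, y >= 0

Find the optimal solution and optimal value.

Feasible vertices: (0, 0), (0, 8), (5, 3), (13/2, 0)
Objective 1x + 6y at each:
  (0, 0): 0
  (0, 8): 48
  (5, 3): 23
  (13/2, 0): 13/2
Maximum is 48 at (0, 8).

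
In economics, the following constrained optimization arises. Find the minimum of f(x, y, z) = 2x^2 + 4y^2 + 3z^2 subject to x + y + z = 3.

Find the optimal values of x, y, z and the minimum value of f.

Using Lagrange multipliers on f = 2x^2 + 4y^2 + 3z^2 with constraint x + y + z = 3:
Conditions: 2*2*x = lambda, 2*4*y = lambda, 2*3*z = lambda
So x = lambda/4, y = lambda/8, z = lambda/6
Substituting into constraint: lambda * (13/24) = 3
lambda = 72/13
x = 18/13, y = 9/13, z = 12/13
Minimum value = 108/13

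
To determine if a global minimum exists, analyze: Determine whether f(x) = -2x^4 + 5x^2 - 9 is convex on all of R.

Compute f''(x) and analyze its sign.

f(x) = -2x^4 + 5x^2 - 9
f'(x) = -8x^3 + 10x
f''(x) = -24x^2 + 10
f''(x) = -24x^2 + 10 -> -inf as |x| -> inf
Therefore, f is not globally convex on R.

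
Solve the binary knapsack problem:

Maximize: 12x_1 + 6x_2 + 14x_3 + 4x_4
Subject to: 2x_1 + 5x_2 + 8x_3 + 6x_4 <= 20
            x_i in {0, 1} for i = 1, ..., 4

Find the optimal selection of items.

Items: item 1 (v=12, w=2), item 2 (v=6, w=5), item 3 (v=14, w=8), item 4 (v=4, w=6)
Capacity: 20
Checking all 16 subsets (w = total weight, v = total value):
  {}: w = 0, v = 0
  {1}: w = 2, v = 12
  {2}: w = 5, v = 6
  {3}: w = 8, v = 14
  {4}: w = 6, v = 4
  {1, 2}: w = 7, v = 18
  {1, 3}: w = 10, v = 26
  {1, 4}: w = 8, v = 16
  {2, 3}: w = 13, v = 20
  {2, 4}: w = 11, v = 10
  {3, 4}: w = 14, v = 18
  {1, 2, 3}: w = 15, v = 32
  {1, 2, 4}: w = 13, v = 22
  {1, 3, 4}: w = 16, v = 30
  {2, 3, 4}: w = 19, v = 24
  {1, 2, 3, 4}: w = 21 > 20, infeasible
Best feasible subset: items [1, 2, 3]
Total weight: 15 <= 20, total value: 32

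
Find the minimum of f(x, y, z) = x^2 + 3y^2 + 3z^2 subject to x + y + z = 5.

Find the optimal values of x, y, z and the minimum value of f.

Using Lagrange multipliers on f = x^2 + 3y^2 + 3z^2 with constraint x + y + z = 5:
Conditions: 2*1*x = lambda, 2*3*y = lambda, 2*3*z = lambda
So x = lambda/2, y = lambda/6, z = lambda/6
Substituting into constraint: lambda * (5/6) = 5
lambda = 6
x = 3, y = 1, z = 1
Minimum value = 15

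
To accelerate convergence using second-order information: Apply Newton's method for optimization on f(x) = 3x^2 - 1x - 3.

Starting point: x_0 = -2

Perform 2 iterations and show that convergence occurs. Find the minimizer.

f(x) = 3x^2 - 1x - 3, f'(x) = 6x + (-1), f''(x) = 6
Step 1: f'(-2) = -13, x_1 = -2 - -13/6 = 1/6
Step 2: f'(1/6) = 0, x_2 = 1/6 (converged)
Newton's method converges in 1 step for quadratics.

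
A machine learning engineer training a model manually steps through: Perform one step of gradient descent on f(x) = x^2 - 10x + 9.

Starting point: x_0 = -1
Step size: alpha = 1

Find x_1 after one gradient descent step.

f(x) = x^2 - 10x + 9
f'(x) = 2x - 10
f'(-1) = 2*-1 + (-10) = -12
x_1 = x_0 - alpha * f'(x_0) = -1 - 1 * -12 = 11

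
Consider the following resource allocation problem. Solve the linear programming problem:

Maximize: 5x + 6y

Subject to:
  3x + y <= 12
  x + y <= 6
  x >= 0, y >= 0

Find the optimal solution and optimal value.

Feasible vertices: (0, 0), (0, 6), (3, 3), (4, 0)
Objective 5x + 6y at each:
  (0, 0): 0
  (0, 6): 36
  (3, 3): 33
  (4, 0): 20
Maximum is 36 at (0, 6).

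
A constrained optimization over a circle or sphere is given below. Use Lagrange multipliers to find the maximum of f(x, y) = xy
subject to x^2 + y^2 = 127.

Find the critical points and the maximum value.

Lagrange conditions: y = 2*lambda*x and x = 2*lambda*y
If x = 0 then y = 0, violating the constraint, so x, y != 0.
Dividing: y/x = x/y => x^2 = y^2 => y = x or y = -x
Constraint: 2x^2 = 127 => x^2 = 127/2 => x = +/-sqrt(127/2)
Critical points: (sqrt(127/2), sqrt(127/2)), (-sqrt(127/2), -sqrt(127/2)), (sqrt(127/2), -sqrt(127/2)), (-sqrt(127/2), sqrt(127/2))
  y = x:  xy = x^2 = 127/2  at (sqrt(127/2), sqrt(127/2)) and (-sqrt(127/2), -sqrt(127/2))
  y = -x: xy = -x^2 = -127/2 at (sqrt(127/2), -sqrt(127/2)) and (-sqrt(127/2), sqrt(127/2))
Maximum xy = 127/2 at (sqrt(127/2), sqrt(127/2)) and (-sqrt(127/2), -sqrt(127/2))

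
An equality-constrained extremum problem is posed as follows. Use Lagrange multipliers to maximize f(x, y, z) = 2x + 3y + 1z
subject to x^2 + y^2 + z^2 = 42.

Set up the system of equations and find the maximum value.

Lagrange conditions: 2 = 2*lambda*x, 3 = 2*lambda*y, 1 = 2*lambda*z
So x:2 = y:3 = z:1, i.e. x = 2t, y = 3t, z = 1t
Constraint: t^2*(2^2 + 3^2 + 1^2) = 42
  t^2 * 14 = 42  =>  t = sqrt(3)
Maximum = 2*2t + 3*3t + 1*1t = 14*sqrt(3) = sqrt(588)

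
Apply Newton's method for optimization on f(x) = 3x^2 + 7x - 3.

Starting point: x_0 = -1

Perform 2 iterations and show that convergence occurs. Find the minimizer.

f(x) = 3x^2 + 7x - 3, f'(x) = 6x + (7), f''(x) = 6
Step 1: f'(-1) = 1, x_1 = -1 - 1/6 = -7/6
Step 2: f'(-7/6) = 0, x_2 = -7/6 (converged)
Newton's method converges in 1 step for quadratics.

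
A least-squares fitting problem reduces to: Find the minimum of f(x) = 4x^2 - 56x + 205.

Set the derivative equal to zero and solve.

f(x) = 4x^2 - 56x + 205
f'(x) = 8x + (-56) = 0
x = 56/8 = 7
f(7) = 9
Since f''(x) = 8 > 0, this is a minimum.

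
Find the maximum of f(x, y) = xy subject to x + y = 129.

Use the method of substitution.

Substitute y = 129 - x into f(x,y) = xy:
g(x) = x(129 - x) = 129x - x^2
g'(x) = 129 - 2x = 0  =>  x = 129/2
y = 129 - 129/2 = 129/2
Maximum value = (129/2) * (129/2) = 16641/4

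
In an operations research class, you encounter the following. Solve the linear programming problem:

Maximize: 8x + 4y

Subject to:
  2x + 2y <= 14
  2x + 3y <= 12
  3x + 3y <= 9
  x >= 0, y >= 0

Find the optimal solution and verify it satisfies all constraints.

Feasible vertices: (0, 0), (0, 3), (3, 0)
Objective 8x + 4y at each vertex:
  (0, 0): 0
  (0, 3): 12
  (3, 0): 24
Maximum is 24 at (3, 0).
Verify constraints at (x, y) = (3, 0):
  2*3 + 2*0 = 6 <= 14
  2*3 + 3*0 = 6 <= 12
  3*3 + 3*0 = 9 <= 9 (active)
  x = 3 >= 0, y = 0 >= 0. All constraints satisfied.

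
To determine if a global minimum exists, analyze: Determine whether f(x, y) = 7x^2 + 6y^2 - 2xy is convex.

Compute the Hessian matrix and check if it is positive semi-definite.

f(x,y) = 7x^2 + 6y^2 - 2xy
Hessian H = [[14, -2], [-2, 12]]
trace(H) = 26, det(H) = 164
Eigenvalues: (26 +/- sqrt(20)) / 2 = 15.24, 10.76
Since both eigenvalues > 0, f is convex.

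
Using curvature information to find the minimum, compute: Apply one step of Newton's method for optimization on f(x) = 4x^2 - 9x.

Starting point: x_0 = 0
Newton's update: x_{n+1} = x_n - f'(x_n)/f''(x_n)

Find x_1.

f(x) = 4x^2 - 9x
f'(x) = 8x + (-9), f''(x) = 8
Newton step: x_1 = x_0 - f'(x_0)/f''(x_0)
f'(0) = -9
x_1 = 0 - -9/8 = 9/8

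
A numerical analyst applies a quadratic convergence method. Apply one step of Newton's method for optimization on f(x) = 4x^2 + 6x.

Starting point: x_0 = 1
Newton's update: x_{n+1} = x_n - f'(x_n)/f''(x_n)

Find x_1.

f(x) = 4x^2 + 6x
f'(x) = 8x + (6), f''(x) = 8
Newton step: x_1 = x_0 - f'(x_0)/f''(x_0)
f'(1) = 14
x_1 = 1 - 14/8 = -3/4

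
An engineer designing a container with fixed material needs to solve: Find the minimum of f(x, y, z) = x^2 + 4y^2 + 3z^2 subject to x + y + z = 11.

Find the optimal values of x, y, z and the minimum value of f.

Using Lagrange multipliers on f = x^2 + 4y^2 + 3z^2 with constraint x + y + z = 11:
Conditions: 2*1*x = lambda, 2*4*y = lambda, 2*3*z = lambda
So x = lambda/2, y = lambda/8, z = lambda/6
Substituting into constraint: lambda * (19/24) = 11
lambda = 264/19
x = 132/19, y = 33/19, z = 44/19
Minimum value = 1452/19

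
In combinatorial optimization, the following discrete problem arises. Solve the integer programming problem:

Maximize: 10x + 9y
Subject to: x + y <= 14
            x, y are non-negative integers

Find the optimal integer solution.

Objective: 10x + 9y, constraint: x + y <= 14
Coefficient of x is 10 >= coefficient of y is 9, so allocate the entire budget to x.
Optimal: x = 14, y = 0, value = 140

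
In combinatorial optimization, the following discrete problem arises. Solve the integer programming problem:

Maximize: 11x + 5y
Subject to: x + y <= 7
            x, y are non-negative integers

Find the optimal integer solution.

Objective: 11x + 5y, constraint: x + y <= 7
Coefficient of x is 11 >= coefficient of y is 5, so allocate the entire budget to x.
Optimal: x = 7, y = 0, value = 77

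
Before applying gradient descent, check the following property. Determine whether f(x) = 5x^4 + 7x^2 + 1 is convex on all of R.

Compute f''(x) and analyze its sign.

f(x) = 5x^4 + 7x^2 + 1
f'(x) = 20x^3 + 14x
f''(x) = 60x^2 + 14
f''(x) = 60x^2 + 14 >= 14 > 0 for all x
Therefore, f is convex on R.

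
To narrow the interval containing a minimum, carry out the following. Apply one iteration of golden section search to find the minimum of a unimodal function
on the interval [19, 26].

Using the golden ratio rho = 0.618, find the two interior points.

Golden section search on [19, 26].
Golden ratio rho = 0.618 (approx).
Interior points:
  x_1 = 19 + (1-0.618)*7 = 21.6740
  x_2 = 19 + 0.618*7 = 23.3260
Compare f(x_1) and f(x_2) to determine which subinterval to keep.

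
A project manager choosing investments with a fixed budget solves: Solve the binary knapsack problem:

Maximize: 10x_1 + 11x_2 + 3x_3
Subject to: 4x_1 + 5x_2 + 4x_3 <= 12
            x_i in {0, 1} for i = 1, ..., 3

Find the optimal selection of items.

Items: item 1 (v=10, w=4), item 2 (v=11, w=5), item 3 (v=3, w=4)
Capacity: 12
Checking all 8 subsets (w = total weight, v = total value):
  {}: w = 0, v = 0
  {1}: w = 4, v = 10
  {2}: w = 5, v = 11
  {3}: w = 4, v = 3
  {1, 2}: w = 9, v = 21
  {1, 3}: w = 8, v = 13
  {2, 3}: w = 9, v = 14
  {1, 2, 3}: w = 13 > 12, infeasible
Best feasible subset: items [1, 2]
Total weight: 9 <= 12, total value: 21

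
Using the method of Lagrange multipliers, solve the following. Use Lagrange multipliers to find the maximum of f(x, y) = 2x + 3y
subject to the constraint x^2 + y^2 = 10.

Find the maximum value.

Set up Lagrange conditions: grad f = lambda * grad g
  2 = 2*lambda*x
  3 = 2*lambda*y
From these: x/y = 2/3, so x = 2t, y = 3t for some t.
Substitute into constraint: (2t)^2 + (3t)^2 = 10
  t^2 * 13 = 10
  t = sqrt(10/13)
Maximum = 2*x + 3*y = (2^2 + 3^2)*t = 13 * sqrt(10/13) = sqrt(130)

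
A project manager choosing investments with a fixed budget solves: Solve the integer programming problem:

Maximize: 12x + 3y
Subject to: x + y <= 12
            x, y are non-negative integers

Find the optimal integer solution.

Objective: 12x + 3y, constraint: x + y <= 12
Coefficient of x is 12 >= coefficient of y is 3, so allocate the entire budget to x.
Optimal: x = 12, y = 0, value = 144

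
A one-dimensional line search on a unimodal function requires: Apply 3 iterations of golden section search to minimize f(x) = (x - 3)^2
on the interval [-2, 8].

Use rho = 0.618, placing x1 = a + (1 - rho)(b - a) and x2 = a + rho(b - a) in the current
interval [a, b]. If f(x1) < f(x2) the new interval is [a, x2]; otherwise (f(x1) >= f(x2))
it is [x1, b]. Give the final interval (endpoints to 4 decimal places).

Golden section search for min of f(x) = (x - 3)^2 on [-2, 8].
Each step: x1 = a + (1 - rho)(b - a), x2 = a + rho(b - a); if f(x1) < f(x2) keep [a, x2], otherwise keep [x1, b].
Step 1: [-2.0000, 8.0000], x1=1.8200 (f=1.3924), x2=4.1800 (f=1.3924); f(x1) = f(x2) (tie, not '<') => keep [1.8200, 8.0000]
Step 2: [1.8200, 8.0000], x1=4.1808 (f=1.3942), x2=5.6392 (f=6.9656); f(x1) < f(x2) => keep [1.8200, 5.6392]
Step 3: [1.8200, 5.6392], x1=3.2789 (f=0.0778), x2=4.1803 (f=1.3931); f(x1) < f(x2) => keep [1.8200, 4.1803]
Final interval: [1.8200, 4.1803]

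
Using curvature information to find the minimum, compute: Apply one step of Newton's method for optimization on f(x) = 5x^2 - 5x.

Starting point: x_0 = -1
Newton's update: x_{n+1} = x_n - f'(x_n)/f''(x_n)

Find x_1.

f(x) = 5x^2 - 5x
f'(x) = 10x + (-5), f''(x) = 10
Newton step: x_1 = x_0 - f'(x_0)/f''(x_0)
f'(-1) = -15
x_1 = -1 - -15/10 = 1/2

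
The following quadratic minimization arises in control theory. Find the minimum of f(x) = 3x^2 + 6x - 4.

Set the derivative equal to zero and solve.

f(x) = 3x^2 + 6x - 4
f'(x) = 6x + (6) = 0
x = -6/6 = -1
f(-1) = -7
Since f''(x) = 6 > 0, this is a minimum.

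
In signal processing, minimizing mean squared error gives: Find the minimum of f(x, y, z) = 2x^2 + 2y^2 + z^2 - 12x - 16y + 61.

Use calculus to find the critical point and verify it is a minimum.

f(x,y,z) = 2x^2 + 2y^2 + z^2 - 12x - 16y + 61
df/dx = 4x + (-12) = 0 => x = 3
df/dy = 4y + (-16) = 0 => y = 4
df/dz = 2z + (0) = 0 => z = 0
f(3,4,0) = 2*(3)^2 + 2*(4)^2 + 1*(0)^2 + -12*(3) + -16*(4) + 61 = 11
Hessian is diagonal with entries 4, 4, 2 > 0, confirmed minimum.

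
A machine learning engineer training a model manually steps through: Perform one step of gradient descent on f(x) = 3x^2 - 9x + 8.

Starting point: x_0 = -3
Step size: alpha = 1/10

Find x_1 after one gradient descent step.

f(x) = 3x^2 - 9x + 8
f'(x) = 6x - 9
f'(-3) = 6*-3 + (-9) = -27
x_1 = x_0 - alpha * f'(x_0) = -3 - 1/10 * -27 = -3/10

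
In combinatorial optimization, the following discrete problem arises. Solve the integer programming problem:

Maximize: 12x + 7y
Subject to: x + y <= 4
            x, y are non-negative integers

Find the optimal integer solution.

Objective: 12x + 7y, constraint: x + y <= 4
Coefficient of x is 12 >= coefficient of y is 7, so allocate the entire budget to x.
Optimal: x = 4, y = 0, value = 48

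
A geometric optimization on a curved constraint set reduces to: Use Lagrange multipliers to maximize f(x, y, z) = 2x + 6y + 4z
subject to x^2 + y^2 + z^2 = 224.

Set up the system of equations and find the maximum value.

Lagrange conditions: 2 = 2*lambda*x, 6 = 2*lambda*y, 4 = 2*lambda*z
So x:2 = y:6 = z:4, i.e. x = 2t, y = 6t, z = 4t
Constraint: t^2*(2^2 + 6^2 + 4^2) = 224
  t^2 * 56 = 224  =>  t = sqrt(4)
Maximum = 2*2t + 6*6t + 4*4t = 56*sqrt(4) = 112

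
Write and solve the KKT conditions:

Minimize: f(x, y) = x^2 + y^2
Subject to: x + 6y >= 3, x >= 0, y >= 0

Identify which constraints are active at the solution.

KKT conditions for min x^2 + y^2 s.t. 1x + 6y >= 3, x >= 0, y >= 0:
Stationarity: 2x = mu*1 + mu_x, 2y = mu*6 + mu_y, with mu, mu_x, mu_y >= 0
Complementary slackness: mu*(x + 6y - 3) = 0, mu_x*x = 0, mu_y*y = 0
(0, 0) is infeasible (1*0 + 6*0 < 3), so if mu = 0 stationarity would force x = mu_x/2 >= 0, y = mu_y/2 >= 0 with mu_x*x = mu_y*y = 0, i.e. x = y = 0: contradiction. Hence mu > 0 and x + 6y = 3 is active.
Try x > 0, y > 0 (so mu_x = mu_y = 0): x = 1*mu/2, y = 6*mu/2
Substitute: 1*(1*mu/2) + 6*(6*mu/2) = 3
  mu*37/2 = 3 => mu = 6/37
x* = 3/37 > 0, y* = 18/37 > 0, consistent with mu_x = mu_y = 0.
f is convex and the constraints are linear, so this KKT point is the global minimum.
f* = 9/37
Active constraints: x + 6y >= 3 (holds with equality, mu = 6/37 > 0); x >= 0 and y >= 0 are inactive (mu_x = mu_y = 0).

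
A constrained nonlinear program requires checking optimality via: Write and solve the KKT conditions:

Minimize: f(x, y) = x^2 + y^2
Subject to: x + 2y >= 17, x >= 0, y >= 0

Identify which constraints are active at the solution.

KKT conditions for min x^2 + y^2 s.t. 1x + 2y >= 17, x >= 0, y >= 0:
Stationarity: 2x = mu*1 + mu_x, 2y = mu*2 + mu_y, with mu, mu_x, mu_y >= 0
Complementary slackness: mu*(x + 2y - 17) = 0, mu_x*x = 0, mu_y*y = 0
(0, 0) is infeasible (1*0 + 2*0 < 17), so if mu = 0 stationarity would force x = mu_x/2 >= 0, y = mu_y/2 >= 0 with mu_x*x = mu_y*y = 0, i.e. x = y = 0: contradiction. Hence mu > 0 and x + 2y = 17 is active.
Try x > 0, y > 0 (so mu_x = mu_y = 0): x = 1*mu/2, y = 2*mu/2
Substitute: 1*(1*mu/2) + 2*(2*mu/2) = 17
  mu*5/2 = 17 => mu = 34/5
x* = 17/5 > 0, y* = 34/5 > 0, consistent with mu_x = mu_y = 0.
f is convex and the constraints are linear, so this KKT point is the global minimum.
f* = 289/5
Active constraints: x + 2y >= 17 (holds with equality, mu = 34/5 > 0); x >= 0 and y >= 0 are inactive (mu_x = mu_y = 0).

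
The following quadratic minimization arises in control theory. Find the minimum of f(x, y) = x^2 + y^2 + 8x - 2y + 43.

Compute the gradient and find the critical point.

f(x,y) = x^2 + y^2 + 8x - 2y + 43
df/dx = 2x + (8) = 0  =>  x = -4
df/dy = 2y + (-2) = 0  =>  y = 1
f(-4, 1) = 1*(-4)^2 + 1*(1)^2 + 8*(-4) + -2*(1) + 43 = 26
Hessian is diagonal with entries 2, 2 > 0, so this is a minimum.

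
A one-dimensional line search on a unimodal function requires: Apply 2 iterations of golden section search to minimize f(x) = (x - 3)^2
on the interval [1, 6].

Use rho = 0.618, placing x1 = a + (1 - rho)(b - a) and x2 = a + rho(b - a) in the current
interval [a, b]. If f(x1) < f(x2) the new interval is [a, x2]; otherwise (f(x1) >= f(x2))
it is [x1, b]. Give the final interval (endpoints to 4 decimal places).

Golden section search for min of f(x) = (x - 3)^2 on [1, 6].
Each step: x1 = a + (1 - rho)(b - a), x2 = a + rho(b - a); if f(x1) < f(x2) keep [a, x2], otherwise keep [x1, b].
Step 1: [1.0000, 6.0000], x1=2.9100 (f=0.0081), x2=4.0900 (f=1.1881); f(x1) < f(x2) => keep [1.0000, 4.0900]
Step 2: [1.0000, 4.0900], x1=2.1804 (f=0.6718), x2=2.9096 (f=0.0082); f(x1) > f(x2) => keep [2.1804, 4.0900]
Final interval: [2.1804, 4.0900]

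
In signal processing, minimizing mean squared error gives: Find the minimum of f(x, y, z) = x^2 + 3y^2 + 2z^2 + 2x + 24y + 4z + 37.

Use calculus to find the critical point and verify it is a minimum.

f(x,y,z) = x^2 + 3y^2 + 2z^2 + 2x + 24y + 4z + 37
df/dx = 2x + (2) = 0 => x = -1
df/dy = 6y + (24) = 0 => y = -4
df/dz = 4z + (4) = 0 => z = -1
f(-1,-4,-1) = 1*(-1)^2 + 3*(-4)^2 + 2*(-1)^2 + 2*(-1) + 24*(-4) + 4*(-1) + 37 = -14
Hessian is diagonal with entries 2, 6, 4 > 0, confirmed minimum.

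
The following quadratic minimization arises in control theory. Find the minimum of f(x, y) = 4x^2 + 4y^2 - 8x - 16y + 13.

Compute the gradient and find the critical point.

f(x,y) = 4x^2 + 4y^2 - 8x - 16y + 13
df/dx = 8x + (-8) = 0  =>  x = 1
df/dy = 8y + (-16) = 0  =>  y = 2
f(1, 2) = 4*(1)^2 + 4*(2)^2 + -8*(1) + -16*(2) + 13 = -7
Hessian is diagonal with entries 8, 8 > 0, so this is a minimum.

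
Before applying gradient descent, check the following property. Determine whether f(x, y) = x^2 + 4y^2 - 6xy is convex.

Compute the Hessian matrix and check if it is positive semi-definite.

f(x,y) = x^2 + 4y^2 - 6xy
Hessian H = [[2, -6], [-6, 8]]
trace(H) = 10, det(H) = -20
Eigenvalues: (10 +/- sqrt(180)) / 2 = 11.71, -1.708
Since not both eigenvalues positive, f is neither convex nor concave.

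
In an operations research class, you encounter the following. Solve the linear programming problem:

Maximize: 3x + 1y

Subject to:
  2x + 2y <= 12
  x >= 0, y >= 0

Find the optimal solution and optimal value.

The feasible region has vertices at [(0, 0), (6, 0), (0, 6)].
Checking objective 3x + 1y at each vertex:
  (0, 0): 3*0 + 1*0 = 0
  (6, 0): 3*6 + 1*0 = 18
  (0, 6): 3*0 + 1*6 = 6
Maximum is 18 at (6, 0).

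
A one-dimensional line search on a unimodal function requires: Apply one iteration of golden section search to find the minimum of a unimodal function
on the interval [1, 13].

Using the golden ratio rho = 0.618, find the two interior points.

Golden section search on [1, 13].
Golden ratio rho = 0.618 (approx).
Interior points:
  x_1 = 1 + (1-0.618)*12 = 5.5840
  x_2 = 1 + 0.618*12 = 8.4160
Compare f(x_1) and f(x_2) to determine which subinterval to keep.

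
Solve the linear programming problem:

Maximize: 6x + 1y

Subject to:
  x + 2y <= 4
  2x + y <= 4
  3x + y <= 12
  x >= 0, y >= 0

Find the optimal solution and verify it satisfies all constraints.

Feasible vertices: (0, 0), (0, 2), (4/3, 4/3), (2, 0)
Objective 6x + 1y at each vertex:
  (0, 0): 0
  (0, 2): 2
  (4/3, 4/3): 28/3
  (2, 0): 12
Maximum is 12 at (2, 0).
Verify constraints at (x, y) = (2, 0):
  1*2 + 2*0 = 2 <= 4
  2*2 + 1*0 = 4 <= 4 (active)
  3*2 + 1*0 = 6 <= 12
  x = 2 >= 0, y = 0 >= 0. All constraints satisfied.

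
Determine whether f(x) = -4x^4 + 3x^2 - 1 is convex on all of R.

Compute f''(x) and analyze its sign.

f(x) = -4x^4 + 3x^2 - 1
f'(x) = -16x^3 + 6x
f''(x) = -48x^2 + 6
f''(x) = -48x^2 + 6 -> -inf as |x| -> inf
Therefore, f is not globally convex on R.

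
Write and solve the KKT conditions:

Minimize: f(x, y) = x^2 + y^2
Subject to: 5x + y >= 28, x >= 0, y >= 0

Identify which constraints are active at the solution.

KKT conditions for min x^2 + y^2 s.t. 5x + 1y >= 28, x >= 0, y >= 0:
Stationarity: 2x = mu*5 + mu_x, 2y = mu*1 + mu_y, with mu, mu_x, mu_y >= 0
Complementary slackness: mu*(5x + y - 28) = 0, mu_x*x = 0, mu_y*y = 0
(0, 0) is infeasible (5*0 + 1*0 < 28), so if mu = 0 stationarity would force x = mu_x/2 >= 0, y = mu_y/2 >= 0 with mu_x*x = mu_y*y = 0, i.e. x = y = 0: contradiction. Hence mu > 0 and 5x + y = 28 is active.
Try x > 0, y > 0 (so mu_x = mu_y = 0): x = 5*mu/2, y = 1*mu/2
Substitute: 5*(5*mu/2) + 1*(1*mu/2) = 28
  mu*26/2 = 28 => mu = 28/13
x* = 70/13 > 0, y* = 14/13 > 0, consistent with mu_x = mu_y = 0.
f is convex and the constraints are linear, so this KKT point is the global minimum.
f* = 392/13
Active constraints: 5x + y >= 28 (holds with equality, mu = 28/13 > 0); x >= 0 and y >= 0 are inactive (mu_x = mu_y = 0).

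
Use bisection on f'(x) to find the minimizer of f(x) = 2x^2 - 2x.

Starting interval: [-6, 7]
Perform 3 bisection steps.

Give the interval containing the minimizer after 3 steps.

Finding critical point of f(x) = 2x^2 - 2x using bisection on f'(x) = 4x + -2.
f'(x) = 0 when x = 1/2.
Starting interval: [-6, 7]
Step 1: mid = 1/2, f'(mid) = 0, new interval = [1/2, 1/2]
Step 2: mid = 1/2, f'(mid) = 0, new interval = [1/2, 1/2]
Step 3: mid = 1/2, f'(mid) = 0, new interval = [1/2, 1/2]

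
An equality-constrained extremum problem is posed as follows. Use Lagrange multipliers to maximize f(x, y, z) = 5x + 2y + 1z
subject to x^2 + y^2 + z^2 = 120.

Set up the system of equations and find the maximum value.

Lagrange conditions: 5 = 2*lambda*x, 2 = 2*lambda*y, 1 = 2*lambda*z
So x:5 = y:2 = z:1, i.e. x = 5t, y = 2t, z = 1t
Constraint: t^2*(5^2 + 2^2 + 1^2) = 120
  t^2 * 30 = 120  =>  t = sqrt(4)
Maximum = 5*5t + 2*2t + 1*1t = 30*sqrt(4) = 60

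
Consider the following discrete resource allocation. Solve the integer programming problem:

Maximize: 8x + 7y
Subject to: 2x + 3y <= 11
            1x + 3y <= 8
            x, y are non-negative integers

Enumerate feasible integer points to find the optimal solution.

Constraint 1: 2x + 3y <= 11
Constraint 2: 1x + 3y <= 8
Feasible x range (need y >= 0): 0 <= x <= min(11/2, 8/1) => x in {0, ..., 5}.
Enumerate feasible integer points row by row (the coefficient of y is 7 > 0, so for each x the largest feasible y gives the best value):
  x = 0: y <= min((11 - 2*0)/3, (8 - 1*0)/3) => y in {0, ..., 2}; best 8*0 + 7*2 = 14
  x = 1: y <= min((11 - 2*1)/3, (8 - 1*1)/3) => y in {0, ..., 2}; best 8*1 + 7*2 = 22
  x = 2: y <= min((11 - 2*2)/3, (8 - 1*2)/3) => y in {0, ..., 2}; best 8*2 + 7*2 = 30
  x = 3: y <= min((11 - 2*3)/3, (8 - 1*3)/3) => y in {0, ..., 1}; best 8*3 + 7*1 = 31
  x = 4: y <= min((11 - 2*4)/3, (8 - 1*4)/3) => y in {0, ..., 1}; best 8*4 + 7*1 = 39
  x = 5: y <= min((11 - 2*5)/3, (8 - 1*5)/3) => y in {0}; best 8*5 + 7*0 = 40
The maximum 8x + 7y = 40 is achieved at x = 5, y = 0.
Check: 2*5 + 3*0 = 10 <= 11 and 1*5 + 3*0 = 5 <= 8.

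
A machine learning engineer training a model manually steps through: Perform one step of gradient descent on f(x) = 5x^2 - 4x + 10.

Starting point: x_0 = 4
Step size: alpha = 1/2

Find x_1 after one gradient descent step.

f(x) = 5x^2 - 4x + 10
f'(x) = 10x - 4
f'(4) = 10*4 + (-4) = 36
x_1 = x_0 - alpha * f'(x_0) = 4 - 1/2 * 36 = -14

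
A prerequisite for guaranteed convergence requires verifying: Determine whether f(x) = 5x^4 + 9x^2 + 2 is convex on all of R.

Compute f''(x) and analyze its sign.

f(x) = 5x^4 + 9x^2 + 2
f'(x) = 20x^3 + 18x
f''(x) = 60x^2 + 18
f''(x) = 60x^2 + 18 >= 18 > 0 for all x
Therefore, f is convex on R.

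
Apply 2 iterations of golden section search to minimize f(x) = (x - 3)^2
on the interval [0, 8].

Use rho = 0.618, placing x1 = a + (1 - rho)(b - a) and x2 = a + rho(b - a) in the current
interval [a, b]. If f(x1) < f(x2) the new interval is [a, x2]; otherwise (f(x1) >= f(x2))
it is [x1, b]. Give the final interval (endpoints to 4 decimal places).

Golden section search for min of f(x) = (x - 3)^2 on [0, 8].
Each step: x1 = a + (1 - rho)(b - a), x2 = a + rho(b - a); if f(x1) < f(x2) keep [a, x2], otherwise keep [x1, b].
Step 1: [0.0000, 8.0000], x1=3.0560 (f=0.0031), x2=4.9440 (f=3.7791); f(x1) < f(x2) => keep [0.0000, 4.9440]
Step 2: [0.0000, 4.9440], x1=1.8886 (f=1.2352), x2=3.0554 (f=0.0031); f(x1) > f(x2) => keep [1.8886, 4.9440]
Final interval: [1.8886, 4.9440]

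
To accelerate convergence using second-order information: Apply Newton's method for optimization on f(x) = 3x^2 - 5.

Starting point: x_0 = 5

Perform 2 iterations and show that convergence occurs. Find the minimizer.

f(x) = 3x^2 - 5, f'(x) = 6x + (0), f''(x) = 6
Step 1: f'(5) = 30, x_1 = 5 - 30/6 = 0
Step 2: f'(0) = 0, x_2 = 0 (converged)
Newton's method converges in 1 step for quadratics.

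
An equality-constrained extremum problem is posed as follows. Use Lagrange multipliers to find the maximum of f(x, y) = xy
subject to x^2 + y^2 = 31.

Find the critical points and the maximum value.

Lagrange conditions: y = 2*lambda*x and x = 2*lambda*y
If x = 0 then y = 0, violating the constraint, so x, y != 0.
Dividing: y/x = x/y => x^2 = y^2 => y = x or y = -x
Constraint: 2x^2 = 31 => x^2 = 31/2 => x = +/-sqrt(31/2)
Critical points: (sqrt(31/2), sqrt(31/2)), (-sqrt(31/2), -sqrt(31/2)), (sqrt(31/2), -sqrt(31/2)), (-sqrt(31/2), sqrt(31/2))
  y = x:  xy = x^2 = 31/2  at (sqrt(31/2), sqrt(31/2)) and (-sqrt(31/2), -sqrt(31/2))
  y = -x: xy = -x^2 = -31/2 at (sqrt(31/2), -sqrt(31/2)) and (-sqrt(31/2), sqrt(31/2))
Maximum xy = 31/2 at (sqrt(31/2), sqrt(31/2)) and (-sqrt(31/2), -sqrt(31/2))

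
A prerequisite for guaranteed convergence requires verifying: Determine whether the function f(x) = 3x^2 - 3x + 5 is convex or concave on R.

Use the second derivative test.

f(x) = 3x^2 - 3x + 5
f'(x) = 6x - 3
f''(x) = 6
Since f''(x) = 6 > 0 for all x, f is convex on R.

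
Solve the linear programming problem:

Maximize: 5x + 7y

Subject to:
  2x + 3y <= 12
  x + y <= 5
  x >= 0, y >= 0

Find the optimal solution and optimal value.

Feasible vertices: (0, 0), (0, 4), (3, 2), (5, 0)
Objective 5x + 7y at each:
  (0, 0): 0
  (0, 4): 28
  (3, 2): 29
  (5, 0): 25
Maximum is 29 at (3, 2).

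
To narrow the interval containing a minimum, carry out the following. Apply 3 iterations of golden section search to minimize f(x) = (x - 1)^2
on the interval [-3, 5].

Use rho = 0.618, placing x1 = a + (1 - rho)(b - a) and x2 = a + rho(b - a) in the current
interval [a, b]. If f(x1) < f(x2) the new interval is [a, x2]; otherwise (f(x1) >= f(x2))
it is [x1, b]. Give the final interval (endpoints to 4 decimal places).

Golden section search for min of f(x) = (x - 1)^2 on [-3, 5].
Each step: x1 = a + (1 - rho)(b - a), x2 = a + rho(b - a); if f(x1) < f(x2) keep [a, x2], otherwise keep [x1, b].
Step 1: [-3.0000, 5.0000], x1=0.0560 (f=0.8911), x2=1.9440 (f=0.8911); f(x1) = f(x2) (tie, not '<') => keep [0.0560, 5.0000]
Step 2: [0.0560, 5.0000], x1=1.9446 (f=0.8923), x2=3.1114 (f=4.4580); f(x1) < f(x2) => keep [0.0560, 3.1114]
Step 3: [0.0560, 3.1114], x1=1.2232 (f=0.0498), x2=1.9442 (f=0.8916); f(x1) < f(x2) => keep [0.0560, 1.9442]
Final interval: [0.0560, 1.9442]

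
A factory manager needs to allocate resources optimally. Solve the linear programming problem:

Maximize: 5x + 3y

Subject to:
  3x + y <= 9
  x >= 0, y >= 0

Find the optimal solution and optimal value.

The feasible region has vertices at [(0, 0), (3, 0), (0, 9)].
Checking objective 5x + 3y at each vertex:
  (0, 0): 5*0 + 3*0 = 0
  (3, 0): 5*3 + 3*0 = 15
  (0, 9): 5*0 + 3*9 = 27
Maximum is 27 at (0, 9).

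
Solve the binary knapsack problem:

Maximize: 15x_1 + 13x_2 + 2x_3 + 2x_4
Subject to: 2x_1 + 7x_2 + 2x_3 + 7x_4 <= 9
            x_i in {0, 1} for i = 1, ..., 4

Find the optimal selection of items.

Items: item 1 (v=15, w=2), item 2 (v=13, w=7), item 3 (v=2, w=2), item 4 (v=2, w=7)
Capacity: 9
Checking all 16 subsets (w = total weight, v = total value):
  {}: w = 0, v = 0
  {1}: w = 2, v = 15
  {2}: w = 7, v = 13
  {3}: w = 2, v = 2
  {4}: w = 7, v = 2
  {1, 2}: w = 9, v = 28
  {1, 3}: w = 4, v = 17
  {1, 4}: w = 9, v = 17
  {2, 3}: w = 9, v = 15
  {2, 4}: w = 14 > 9, infeasible
  {3, 4}: w = 9, v = 4
  {1, 2, 3}: w = 11 > 9, infeasible
  {1, 2, 4}: w = 16 > 9, infeasible
  {1, 3, 4}: w = 11 > 9, infeasible
  {2, 3, 4}: w = 16 > 9, infeasible
  {1, 2, 3, 4}: w = 18 > 9, infeasible
Best feasible subset: items [1, 2]
Total weight: 9 <= 9, total value: 28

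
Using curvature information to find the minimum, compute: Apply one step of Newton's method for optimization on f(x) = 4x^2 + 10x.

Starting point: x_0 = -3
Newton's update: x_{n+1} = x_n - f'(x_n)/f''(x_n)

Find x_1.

f(x) = 4x^2 + 10x
f'(x) = 8x + (10), f''(x) = 8
Newton step: x_1 = x_0 - f'(x_0)/f''(x_0)
f'(-3) = -14
x_1 = -3 - -14/8 = -5/4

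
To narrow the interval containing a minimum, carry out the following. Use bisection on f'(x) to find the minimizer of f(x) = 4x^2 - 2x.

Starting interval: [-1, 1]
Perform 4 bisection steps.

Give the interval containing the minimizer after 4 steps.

Finding critical point of f(x) = 4x^2 - 2x using bisection on f'(x) = 8x + -2.
f'(x) = 0 when x = 1/4.
Starting interval: [-1, 1]
Step 1: mid = 0, f'(mid) = -2, new interval = [0, 1]
Step 2: mid = 1/2, f'(mid) = 2, new interval = [0, 1/2]
Step 3: mid = 1/4, f'(mid) = 0, new interval = [1/4, 1/4]
Step 4: mid = 1/4, f'(mid) = 0, new interval = [1/4, 1/4]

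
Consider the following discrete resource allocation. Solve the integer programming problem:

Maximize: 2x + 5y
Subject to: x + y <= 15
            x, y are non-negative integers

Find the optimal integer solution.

Objective: 2x + 5y, constraint: x + y <= 15
Coefficient of y is 5 > coefficient of x is 2, so allocate the entire budget to y.
Optimal: x = 0, y = 15, value = 75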